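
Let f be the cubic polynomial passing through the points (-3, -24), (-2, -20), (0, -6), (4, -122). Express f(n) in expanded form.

f(n) = -n^3 - 4n^2 + 3n - 6

Using the Lagrange interpolation formula with nodes -3, -2, 0, 4:
  L_0(n) = (n + 2)n(n - 4) / -21
  L_1(n) = (n + 3)n(n - 4) / 12
  L_2(n) = (n + 3)(n + 2)(n - 4) / -24
  L_3(n) = (n + 3)(n + 2)n / 168
Then f(n) = -24·L_0(n) - 20·L_1(n) - 6·L_2(n) - 122·L_3(n).
Expanding and collecting terms gives f(n) = -n^3 - 4n^2 + 3n - 6.
Check: f(-2) = -20. ✓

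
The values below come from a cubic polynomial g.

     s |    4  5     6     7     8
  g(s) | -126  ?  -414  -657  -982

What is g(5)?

-241

On equispaced nodes a degree-3 polynomial has vanishing fourth forward difference, so
  g(4) - 4·g(5) + 6·g(6) - 4·g(7) + g(8) = 0.
Substituting the known values and solving for g(5):
  -4·g(5) = 964
  g(5) = -241.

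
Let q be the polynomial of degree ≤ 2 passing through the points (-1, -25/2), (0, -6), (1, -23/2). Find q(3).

Write q(n) = an^2 + bn + c. Substituting each data point gives a linear system:
  a - b + c = -25/2
  c = -6
  a + b + c = -23/2
Solving the system yields a = -6, b = 1/2, c = -6.
So q(n) = -6n² + (1/2)n - 6.
Then q(3) = -117/2.

-117/2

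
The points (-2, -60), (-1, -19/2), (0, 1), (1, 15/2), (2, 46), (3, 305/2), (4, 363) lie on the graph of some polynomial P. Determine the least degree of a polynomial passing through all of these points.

3

Forward differences of the values at t = -2, -1, 0, 1, 2, 3, 4:
  P  : -60  -19/2  1  15/2  46  305/2  363
  Δ  : 101/2  21/2  13/2  77/2  213/2  421/2
  Δ^2: -40  -4  32  68  104
  Δ^3: 36  36  36  36
  Δ^4: 0  0  0
  Δ^5: 0  0
  Δ^6: 0
The third differences are constant (36) and nonzero, while all higher differences vanish, so the minimal degree is 3.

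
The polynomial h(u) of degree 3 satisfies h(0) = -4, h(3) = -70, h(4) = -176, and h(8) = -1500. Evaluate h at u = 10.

-2954

Write h(u) = au^3 + bu^2 + cu + d. Substituting each data point gives a linear system:
  d = -4
  27a + 9b + 3c + d = -70
  64a + 16b + 4c + d = -176
  512a + 64b + 8c + d = -1500
Solving the system yields a = -3, b = 0, c = 5, d = -4.
So h(u) = -3u^3 + 5u - 4.
Then h(10) = -2954.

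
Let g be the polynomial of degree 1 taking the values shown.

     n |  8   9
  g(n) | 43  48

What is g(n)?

Using the Lagrange interpolation formula with nodes 8, 9:
  L_0(n) = (n - 9) / -1
  L_1(n) = (n - 8) / 1
Then g(n) = 43·L_0(n) + 48·L_1(n).
Expanding and collecting terms gives g(n) = 5n + 3.
Check: g(8) = 43. ✓

g(n) = 5n + 3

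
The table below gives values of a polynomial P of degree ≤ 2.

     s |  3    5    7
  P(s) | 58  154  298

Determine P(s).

P(s) = 6s^2 + 4

Write P(s) = as^2 + bs + c. Substituting each data point gives a linear system:
  9a + 3b + c = 58
  25a + 5b + c = 154
  49a + 7b + c = 298
Solving the system yields a = 6, b = 0, c = 4.
So P(s) = 6s^2 + 4.
Check: P(3) = 58. ✓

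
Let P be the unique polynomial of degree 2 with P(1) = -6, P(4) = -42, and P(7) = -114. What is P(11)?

-266

Forward differences of the values at s = 1, 4, 7:
  P  : -6  -42  -114
  Δ  : -36  -72
  Δ^2: -36
The second differences are constant, confirming degree 2.
Interpolating (Newton forward form) and evaluating at s = 11 gives P(11) = -266.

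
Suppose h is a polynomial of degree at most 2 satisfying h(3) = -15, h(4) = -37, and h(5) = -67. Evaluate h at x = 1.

5

Forward differences of the values at x = 3, 4, 5:
  h  : -15  -37  -67
  Δ  : -22  -30
  Δ^2: -8
The second differences are constant, confirming degree 2.
Interpolating (Newton forward form) and evaluating at x = 1 gives h(1) = 5.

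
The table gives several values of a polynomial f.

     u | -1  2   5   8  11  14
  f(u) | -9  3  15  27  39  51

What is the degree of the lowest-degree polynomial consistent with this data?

1

Forward differences of the values at u = -1, 2, 5, 8, 11, 14:
  f  : -9  3  15  27  39  51
  Δ  : 12  12  12  12  12
  Δ^2: 0  0  0  0
  Δ^3: 0  0  0
  Δ^4: 0  0
  Δ^5: 0
The first differences are constant (12) and nonzero, while all higher differences vanish, so the minimal degree is 1.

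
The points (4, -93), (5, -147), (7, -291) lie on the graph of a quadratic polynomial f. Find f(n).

f(n) = -6n^2 + 3

Using the Lagrange interpolation formula with nodes 4, 5, 7:
  L_0(n) = (n - 5)(n - 7) / 3
  L_1(n) = (n - 4)(n - 7) / -2
  L_2(n) = (n - 4)(n - 5) / 6
Then f(n) = -93·L_0(n) - 147·L_1(n) - 291·L_2(n).
Expanding and collecting terms gives f(n) = -6n² + 3.
Check: f(4) = -93. ✓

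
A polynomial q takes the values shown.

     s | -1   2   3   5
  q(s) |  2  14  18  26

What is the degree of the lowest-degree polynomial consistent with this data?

1

Divided differences on the nodes -1, 2, 3, 5:
  order 0: 2  14  18  26
  order 1: 4  4  4
  order 2: 0  0
  order 3: 0
The order-1 divided differences are all 4 (nonzero) and every higher order vanishes, so the data lies on a polynomial of degree exactly 1.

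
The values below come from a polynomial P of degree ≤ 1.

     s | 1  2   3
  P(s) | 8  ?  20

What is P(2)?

On equispaced nodes a degree-1 polynomial has vanishing second forward difference, so
  P(1) - 2·P(2) + P(3) = 0.
Substituting the known values and solving for P(2):
  -2·P(2) = -28
  P(2) = 14.

14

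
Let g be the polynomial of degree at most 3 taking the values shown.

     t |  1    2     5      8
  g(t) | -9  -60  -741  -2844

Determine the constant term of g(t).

4

Write g(t) = at^3 + bt^2 + ct + d. Substituting each data point gives a linear system:
  a + b + c + d = -9
  8a + 4b + 2c + d = -60
  125a + 25b + 5c + d = -741
  512a + 64b + 8c + d = -2844
Solving the system yields a = -5, b = -4, c = -4, d = 4.
So g(t) = -5t^3 - 4t^2 - 4t + 4.
The constant term is 4.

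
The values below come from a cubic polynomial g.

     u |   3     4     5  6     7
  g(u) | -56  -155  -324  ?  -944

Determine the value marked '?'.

-581

The 4 known points determine the degree-3 polynomial uniquely.
Write g(u) = au^3 + bu^2 + cu + d. Substituting each data point gives a linear system:
  27a + 9b + 3c + d = -56
  64a + 16b + 4c + d = -155
  125a + 25b + 5c + d = -324
  343a + 49b + 7c + d = -944
Solving the system yields a = -3, b = 1, c = 5, d = 1.
So g(u) = -3u^3 + u^2 + 5u + 1.
Then g(6) = -581.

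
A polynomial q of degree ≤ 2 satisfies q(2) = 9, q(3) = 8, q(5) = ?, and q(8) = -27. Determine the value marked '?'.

0

The 3 known points determine the degree-2 polynomial uniquely.
Write q(t) = at^2 + bt + c. Substituting each data point gives a linear system:
  4a + 2b + c = 9
  9a + 3b + c = 8
  64a + 8b + c = -27
Solving the system yields a = -1, b = 4, c = 5.
So q(t) = -t² + 4t + 5.
Then q(5) = 0.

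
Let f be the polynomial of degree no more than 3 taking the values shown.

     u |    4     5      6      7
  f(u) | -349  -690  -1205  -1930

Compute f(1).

Using the Lagrange interpolation formula with nodes 4, 5, 6, 7:
  L_0(u) = (u - 5)(u - 6)(u - 7) / -6
  L_1(u) = (u - 4)(u - 6)(u - 7) / 2
  L_2(u) = (u - 4)(u - 5)(u - 7) / -2
  L_3(u) = (u - 4)(u - 5)(u - 6) / 6
Then f(u) = -349·L_0(u) - 690·L_1(u) - 1205·L_2(u) - 1930·L_3(u).
Expanding and collecting terms gives f(u) = -6u^3 + 3u^2 - 2u - 5.
Evaluating at u = 1: f(1) = -10.

-10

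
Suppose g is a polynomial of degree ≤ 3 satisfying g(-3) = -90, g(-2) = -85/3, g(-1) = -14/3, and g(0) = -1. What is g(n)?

Write g(n) = an^3 + bn^2 + cn + d. Substituting each data point gives a linear system:
  -27a + 9b - 3c + d = -90
  -8a + 4b - 2c + d = -85/3
  -a + b - c + d = -14/3
  d = -1
Solving the system yields a = 3, b = -1, c = -1/3, d = -1.
So g(n) = 3n^3 - n^2 - (1/3)n - 1.
Check: g(-3) = -90. ✓

g(n) = 3n^3 - n^2 - (1/3)n - 1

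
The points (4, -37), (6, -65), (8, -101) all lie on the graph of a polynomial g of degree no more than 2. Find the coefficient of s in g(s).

-4

Write g(s) = as^2 + bs + c. Substituting each data point gives a linear system:
  16a + 4b + c = -37
  36a + 6b + c = -65
  64a + 8b + c = -101
Solving the system yields a = -1, b = -4, c = -5.
So g(s) = -s² - 4s - 5.
The coefficient of s is -4.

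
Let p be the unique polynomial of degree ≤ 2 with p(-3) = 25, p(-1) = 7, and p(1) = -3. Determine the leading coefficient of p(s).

Write p(s) = as^2 + bs + c. Substituting each data point gives a linear system:
  9a - 3b + c = 25
  a - b + c = 7
  a + b + c = -3
Solving the system yields a = 1, b = -5, c = 1.
So p(s) = s^2 - 5s + 1.
The leading coefficient is 1.

1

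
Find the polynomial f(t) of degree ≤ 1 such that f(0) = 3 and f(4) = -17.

f(t) = -5t + 3

Using the Lagrange interpolation formula with nodes 0, 4:
  L_0(t) = (t - 4) / -4
  L_1(t) = t / 4
Then f(t) = 3·L_0(t) - 17·L_1(t).
Expanding and collecting terms gives f(t) = -5t + 3.
Check: f(0) = 3. ✓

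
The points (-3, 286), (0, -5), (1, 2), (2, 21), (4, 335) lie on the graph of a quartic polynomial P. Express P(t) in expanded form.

P(t) = 2t^4 - 4t^3 + 4t^2 + 5t - 5

Using the Lagrange interpolation formula with nodes -3, 0, 1, 2, 4:
  L_0(t) = t(t - 1)(t - 2)(t - 4) / 420
  L_1(t) = (t + 3)(t - 1)(t - 2)(t - 4) / -24
  L_2(t) = (t + 3)t(t - 2)(t - 4) / 12
  L_3(t) = (t + 3)t(t - 1)(t - 4) / -20
  L_4(t) = (t + 3)t(t - 1)(t - 2) / 168
Then P(t) = 286·L_0(t) - 5·L_1(t) + 2·L_2(t) + 21·L_3(t) + 335·L_4(t).
Expanding and collecting terms gives P(t) = 2t⁴ - 4t³ + 4t² + 5t - 5.
Check: P(1) = 2. ✓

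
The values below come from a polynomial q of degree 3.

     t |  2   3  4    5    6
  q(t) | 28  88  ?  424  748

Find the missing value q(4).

212

On equispaced nodes a degree-3 polynomial has vanishing fourth forward difference, so
  q(2) - 4·q(3) + 6·q(4) - 4·q(5) + q(6) = 0.
Substituting the known values and solving for q(4):
  6·q(4) = 1272
  q(4) = 212.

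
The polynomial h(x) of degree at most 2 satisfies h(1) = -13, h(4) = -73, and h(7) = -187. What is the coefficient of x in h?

-5

Write h(x) = ax^2 + bx + c. Substituting each data point gives a linear system:
  a + b + c = -13
  16a + 4b + c = -73
  49a + 7b + c = -187
Solving the system yields a = -3, b = -5, c = -5.
So h(x) = -3x² - 5x - 5.
The coefficient of x is -5.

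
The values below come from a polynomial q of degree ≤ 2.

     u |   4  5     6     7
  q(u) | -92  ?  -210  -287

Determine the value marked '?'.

The 3 known points determine the degree-2 polynomial uniquely.
Write q(u) = au^2 + bu + c. Substituting each data point gives a linear system:
  16a + 4b + c = -92
  36a + 6b + c = -210
  49a + 7b + c = -287
Solving the system yields a = -6, b = 1, c = 0.
So q(u) = -6u^2 + u.
Then q(5) = -145.

-145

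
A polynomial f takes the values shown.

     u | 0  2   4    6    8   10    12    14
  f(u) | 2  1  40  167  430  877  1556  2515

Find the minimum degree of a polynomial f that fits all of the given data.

3

Forward differences of the values at u = 0, 2, 4, 6, 8, 10, 12, 14:
  f  : 2  1  40  167  430  877  1556  2515
  Δ  : -1  39  127  263  447  679  959
  Δ^2: 40  88  136  184  232  280
  Δ^3: 48  48  48  48  48
  Δ^4: 0  0  0  0
  Δ^5: 0  0  0
  Δ^6: 0  0
  Δ^7: 0
The third differences are constant (48) and nonzero, while all higher differences vanish, so the minimal degree is 3.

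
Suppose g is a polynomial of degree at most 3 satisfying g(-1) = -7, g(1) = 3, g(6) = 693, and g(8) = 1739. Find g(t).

Using the Lagrange interpolation formula with nodes -1, 1, 6, 8:
  L_0(t) = (t - 1)(t - 6)(t - 8) / -126
  L_1(t) = (t + 1)(t - 6)(t - 8) / 70
  L_2(t) = (t + 1)(t - 1)(t - 8) / -70
  L_3(t) = (t + 1)(t - 1)(t - 6) / 126
Then g(t) = -7·L_0(t) + 3·L_1(t) + 693·L_2(t) + 1739·L_3(t).
Expanding and collecting terms gives g(t) = 4t^3 - 5t^2 + t + 3.
Check: g(-1) = -7. ✓

g(t) = 4t^3 - 5t^2 + t + 3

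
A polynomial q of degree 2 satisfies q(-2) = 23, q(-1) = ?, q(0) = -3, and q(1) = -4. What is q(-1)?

6

The 3 known points determine the degree-2 polynomial uniquely.
Write q(t) = at^2 + bt + c. Substituting each data point gives a linear system:
  4a - 2b + c = 23
  c = -3
  a + b + c = -4
Solving the system yields a = 4, b = -5, c = -3.
So q(t) = 4t^2 - 5t - 3.
Then q(-1) = 6.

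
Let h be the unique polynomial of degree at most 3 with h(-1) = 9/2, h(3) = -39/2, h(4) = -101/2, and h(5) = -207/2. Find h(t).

h(t) = -t^3 + t^2 - t + 3/2

Write h(t) = at^3 + bt^2 + ct + d. Substituting each data point gives a linear system:
  -a + b - c + d = 9/2
  27a + 9b + 3c + d = -39/2
  64a + 16b + 4c + d = -101/2
  125a + 25b + 5c + d = -207/2
Solving the system yields a = -1, b = 1, c = -1, d = 3/2.
So h(t) = -t^3 + t^2 - t + 3/2.
Check: h(-1) = 9/2. ✓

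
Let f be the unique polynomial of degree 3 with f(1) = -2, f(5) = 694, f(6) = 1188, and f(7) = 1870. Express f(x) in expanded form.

f(x) = 5x^3 + 4x^2 - 5x - 6

Write f(x) = ax^3 + bx^2 + cx + d. Substituting each data point gives a linear system:
  a + b + c + d = -2
  125a + 25b + 5c + d = 694
  216a + 36b + 6c + d = 1188
  343a + 49b + 7c + d = 1870
Solving the system yields a = 5, b = 4, c = -5, d = -6.
So f(x) = 5x^3 + 4x^2 - 5x - 6.
Check: f(7) = 1870. ✓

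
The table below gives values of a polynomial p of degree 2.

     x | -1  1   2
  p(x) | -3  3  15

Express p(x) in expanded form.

p(x) = 3x^2 + 3x - 3

Write p(x) = ax^2 + bx + c. Substituting each data point gives a linear system:
  a - b + c = -3
  a + b + c = 3
  4a + 2b + c = 15
Solving the system yields a = 3, b = 3, c = -3.
So p(x) = 3x^2 + 3x - 3.
Check: p(-1) = -3. ✓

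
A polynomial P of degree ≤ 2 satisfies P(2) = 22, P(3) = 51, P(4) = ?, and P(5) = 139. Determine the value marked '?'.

The 3 known points determine the degree-2 polynomial uniquely.
Write P(s) = as^2 + bs + c. Substituting each data point gives a linear system:
  4a + 2b + c = 22
  9a + 3b + c = 51
  25a + 5b + c = 139
Solving the system yields a = 5, b = 4, c = -6.
So P(s) = 5s^2 + 4s - 6.
Then P(4) = 90.

90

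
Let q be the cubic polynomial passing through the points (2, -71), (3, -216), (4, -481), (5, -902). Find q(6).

-1515

Using the Lagrange interpolation formula with nodes 2, 3, 4, 5:
  L_0(s) = (s - 3)(s - 4)(s - 5) / -6
  L_1(s) = (s - 2)(s - 4)(s - 5) / 2
  L_2(s) = (s - 2)(s - 3)(s - 5) / -2
  L_3(s) = (s - 2)(s - 3)(s - 4) / 6
Then q(s) = -71·L_0(s) - 216·L_1(s) - 481·L_2(s) - 902·L_3(s).
Expanding and collecting terms gives q(s) = -6s³ - 6s² - s + 3.
Evaluating at s = 6: q(6) = -1515.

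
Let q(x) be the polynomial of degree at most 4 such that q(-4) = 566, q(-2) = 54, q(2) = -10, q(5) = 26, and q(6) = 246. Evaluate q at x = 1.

6

Using the Lagrange interpolation formula with nodes -4, -2, 2, 5, 6:
  L_0(x) = (x + 2)(x - 2)(x - 5)(x - 6) / 1080
  L_1(x) = (x + 4)(x - 2)(x - 5)(x - 6) / -448
  L_2(x) = (x + 4)(x + 2)(x - 5)(x - 6) / 288
  L_3(x) = (x + 4)(x + 2)(x - 2)(x - 6) / -189
  L_4(x) = (x + 4)(x + 2)(x - 2)(x - 5) / 320
Then q(x) = 566·L_0(x) + 54·L_1(x) - 10·L_2(x) + 26·L_3(x) + 246·L_4(x).
Expanding and collecting terms gives q(x) = x⁴ - 5x³ + 4x + 6.
Evaluating at x = 1: q(1) = 6.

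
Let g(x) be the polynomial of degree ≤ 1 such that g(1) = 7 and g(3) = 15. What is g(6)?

27

Write g(x) = ax + b. Substituting each data point gives a linear system:
  a + b = 7
  3a + b = 15
Solving the system yields a = 4, b = 3.
So g(x) = 4x + 3.
Then g(6) = 27.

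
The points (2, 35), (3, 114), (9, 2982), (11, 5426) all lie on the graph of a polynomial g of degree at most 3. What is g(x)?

g(x) = 4x^3 + x^2 - 2x + 3

Write g(x) = ax^3 + bx^2 + cx + d. Substituting each data point gives a linear system:
  8a + 4b + 2c + d = 35
  27a + 9b + 3c + d = 114
  729a + 81b + 9c + d = 2982
  1331a + 121b + 11c + d = 5426
Solving the system yields a = 4, b = 1, c = -2, d = 3.
So g(x) = 4x³ + x² - 2x + 3.
Check: g(9) = 2982. ✓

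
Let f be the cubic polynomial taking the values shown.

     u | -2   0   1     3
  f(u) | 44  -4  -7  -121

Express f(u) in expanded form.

Write f(u) = au^3 + bu^2 + cu + d. Substituting each data point gives a linear system:
  -8a + 4b - 2c + d = 44
  d = -4
  a + b + c + d = -7
  27a + 9b + 3c + d = -121
Solving the system yields a = -5, b = 2, c = 0, d = -4.
So f(u) = -5u^3 + 2u^2 - 4.
Check: f(0) = -4. ✓

f(u) = -5u^3 + 2u^2 - 4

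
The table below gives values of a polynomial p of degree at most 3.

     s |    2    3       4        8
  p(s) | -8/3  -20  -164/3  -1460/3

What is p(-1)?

Using the Lagrange interpolation formula with nodes 2, 3, 4, 8:
  L_0(s) = (s - 3)(s - 4)(s - 8) / -12
  L_1(s) = (s - 2)(s - 4)(s - 8) / 5
  L_2(s) = (s - 2)(s - 3)(s - 8) / -8
  L_3(s) = (s - 2)(s - 3)(s - 4) / 120
Then p(s) = -8/3·L_0(s) - 20·L_1(s) - 164/3·L_2(s) - 1460/3·L_3(s).
Expanding and collecting terms gives p(s) = -s^3 + (1/3)s^2 + 4.
Evaluating at s = -1: p(-1) = 16/3.

16/3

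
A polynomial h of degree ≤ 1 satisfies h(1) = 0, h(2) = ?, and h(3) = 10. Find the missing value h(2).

5

On equispaced nodes a degree-1 polynomial has vanishing second forward difference, so
  h(1) - 2·h(2) + h(3) = 0.
Substituting the known values and solving for h(2):
  -2·h(2) = -10
  h(2) = 5.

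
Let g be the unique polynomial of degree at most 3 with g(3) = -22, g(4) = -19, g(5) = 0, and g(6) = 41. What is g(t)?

Using the Lagrange interpolation formula with nodes 3, 4, 5, 6:
  L_0(t) = (t - 4)(t - 5)(t - 6) / -6
  L_1(t) = (t - 3)(t - 5)(t - 6) / 2
  L_2(t) = (t - 3)(t - 4)(t - 6) / -2
  L_3(t) = (t - 3)(t - 4)(t - 5) / 6
Then g(t) = -22·L_0(t) - 19·L_1(t) + 0·L_2(t) + 41·L_3(t).
Expanding and collecting terms gives g(t) = t^3 - 4t^2 - 6t + 5.
Check: g(4) = -19. ✓

g(t) = t^3 - 4t^2 - 6t + 5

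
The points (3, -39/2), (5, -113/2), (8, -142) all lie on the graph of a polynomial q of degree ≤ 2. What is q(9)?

-357/2

Using the Lagrange interpolation formula with nodes 3, 5, 8:
  L_0(t) = (t - 5)(t - 8) / 10
  L_1(t) = (t - 3)(t - 8) / -6
  L_2(t) = (t - 3)(t - 5) / 15
Then q(t) = -39/2·L_0(t) - 113/2·L_1(t) - 142·L_2(t).
Expanding and collecting terms gives q(t) = -2t^2 - (5/2)t + 6.
Evaluating at t = 9: q(9) = -357/2.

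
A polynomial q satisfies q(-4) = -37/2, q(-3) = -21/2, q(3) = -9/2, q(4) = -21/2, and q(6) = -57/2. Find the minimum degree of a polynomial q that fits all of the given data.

Divided differences on the nodes -4, -3, 3, 4, 6:
  order 0: -37/2  -21/2  -9/2  -21/2  -57/2
  order 1: 8  1  -6  -9
  order 2: -1  -1  -1
  order 3: 0  0
  order 4: 0
The order-2 divided differences are all -1 (nonzero) and every higher order vanishes, so the data lies on a polynomial of degree exactly 2.

2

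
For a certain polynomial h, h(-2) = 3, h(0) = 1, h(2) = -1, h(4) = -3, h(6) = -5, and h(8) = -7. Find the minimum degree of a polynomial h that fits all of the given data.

1

Forward differences of the values at x = -2, 0, 2, 4, 6, 8:
  h  : 3  1  -1  -3  -5  -7
  Δ  : -2  -2  -2  -2  -2
  Δ^2: 0  0  0  0
  Δ^3: 0  0  0
  Δ^4: 0  0
  Δ^5: 0
The first differences are constant (-2) and nonzero, while all higher differences vanish, so the minimal degree is 1.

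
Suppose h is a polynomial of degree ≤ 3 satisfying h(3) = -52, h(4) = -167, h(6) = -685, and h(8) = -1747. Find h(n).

Write h(n) = an^3 + bn^2 + cn + d. Substituting each data point gives a linear system:
  27a + 9b + 3c + d = -52
  64a + 16b + 4c + d = -167
  216a + 36b + 6c + d = -685
  512a + 64b + 8c + d = -1747
Solving the system yields a = -4, b = 4, c = 5, d = 5.
So h(n) = -4n³ + 4n² + 5n + 5.
Check: h(8) = -1747. ✓

h(n) = -4n^3 + 4n^2 + 5n + 5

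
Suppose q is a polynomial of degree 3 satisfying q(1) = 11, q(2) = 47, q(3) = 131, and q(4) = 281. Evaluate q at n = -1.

Using the Lagrange interpolation formula with nodes 1, 2, 3, 4:
  L_0(n) = (n - 2)(n - 3)(n - 4) / -6
  L_1(n) = (n - 1)(n - 3)(n - 4) / 2
  L_2(n) = (n - 1)(n - 2)(n - 4) / -2
  L_3(n) = (n - 1)(n - 2)(n - 3) / 6
Then q(n) = 11·L_0(n) + 47·L_1(n) + 131·L_2(n) + 281·L_3(n).
Expanding and collecting terms gives q(n) = 3n^3 + 6n^2 - 3n + 5.
Evaluating at n = -1: q(-1) = 11.

11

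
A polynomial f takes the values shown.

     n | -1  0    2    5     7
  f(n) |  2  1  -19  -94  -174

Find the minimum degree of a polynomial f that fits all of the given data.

Divided differences on the nodes -1, 0, 2, 5, 7:
  order 0: 2  1  -19  -94  -174
  order 1: -1  -10  -25  -40
  order 2: -3  -3  -3
  order 3: 0  0
  order 4: 0
The order-2 divided differences are all -3 (nonzero) and every higher order vanishes, so the data lies on a polynomial of degree exactly 2.

2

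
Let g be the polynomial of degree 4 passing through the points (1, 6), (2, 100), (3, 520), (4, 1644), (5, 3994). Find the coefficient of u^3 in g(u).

Write g(u) = au^4 + bu^3 + cu^2 + du + e. Substituting each data point gives a linear system:
  a + b + c + d + e = 6
  16a + 8b + 4c + 2d + e = 100
  81a + 27b + 9c + 3d + e = 520
  256a + 64b + 16c + 4d + e = 1644
  625a + 125b + 25c + 5d + e = 3994
Solving the system yields a = 6, b = 3, c = -5, d = -2, e = 4.
So g(u) = 6u^4 + 3u^3 - 5u^2 - 2u + 4.
The coefficient of u^3 is 3.

3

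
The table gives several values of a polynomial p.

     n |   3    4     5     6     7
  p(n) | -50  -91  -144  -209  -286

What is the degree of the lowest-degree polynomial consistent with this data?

2

Forward differences of the values at n = 3, 4, 5, 6, 7:
  p  : -50  -91  -144  -209  -286
  Δ  : -41  -53  -65  -77
  Δ^2: -12  -12  -12
  Δ^3: 0  0
  Δ^4: 0
The second differences are constant (-12) and nonzero, while all higher differences vanish, so the minimal degree is 2.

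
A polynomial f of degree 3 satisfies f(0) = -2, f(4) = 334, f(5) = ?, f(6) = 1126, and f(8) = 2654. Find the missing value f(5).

653

The 4 known points determine the degree-3 polynomial uniquely.
Write f(u) = au^3 + bu^2 + cu + d. Substituting each data point gives a linear system:
  d = -2
  64a + 16b + 4c + d = 334
  216a + 36b + 6c + d = 1126
  512a + 64b + 8c + d = 2654
Solving the system yields a = 5, b = 2, c = -4, d = -2.
So f(u) = 5u^3 + 2u^2 - 4u - 2.
Then f(5) = 653.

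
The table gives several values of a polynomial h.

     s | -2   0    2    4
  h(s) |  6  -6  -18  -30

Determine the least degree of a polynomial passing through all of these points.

1

Forward differences of the values at s = -2, 0, 2, 4:
  h  : 6  -6  -18  -30
  Δ  : -12  -12  -12
  Δ^2: 0  0
  Δ^3: 0
The first differences are constant (-12) and nonzero, while all higher differences vanish, so the minimal degree is 1.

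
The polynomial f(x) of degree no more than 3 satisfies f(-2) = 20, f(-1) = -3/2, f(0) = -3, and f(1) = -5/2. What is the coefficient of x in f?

5/2

Write f(x) = ax^3 + bx^2 + cx + d. Substituting each data point gives a linear system:
  -8a + 4b - 2c + d = 20
  -a + b - c + d = -3/2
  d = -3
  a + b + c + d = -5/2
Solving the system yields a = -3, b = 1, c = 5/2, d = -3.
So f(x) = -3x^3 + x^2 + (5/2)x - 3.
The coefficient of x is 5/2.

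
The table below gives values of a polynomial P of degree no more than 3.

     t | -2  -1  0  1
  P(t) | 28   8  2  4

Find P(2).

8

Write P(t) = at^3 + bt^2 + ct + d. Substituting each data point gives a linear system:
  -8a + 4b - 2c + d = 28
  -a + b - c + d = 8
  d = 2
  a + b + c + d = 4
Solving the system yields a = -1, b = 4, c = -1, d = 2.
So P(t) = -t^3 + 4t^2 - t + 2.
Then P(2) = 8.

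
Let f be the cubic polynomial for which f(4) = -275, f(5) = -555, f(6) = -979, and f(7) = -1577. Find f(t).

f(t) = -5t^3 + 3t^2 - 2t + 5

Write f(t) = at^3 + bt^2 + ct + d. Substituting each data point gives a linear system:
  64a + 16b + 4c + d = -275
  125a + 25b + 5c + d = -555
  216a + 36b + 6c + d = -979
  343a + 49b + 7c + d = -1577
Solving the system yields a = -5, b = 3, c = -2, d = 5.
So f(t) = -5t³ + 3t² - 2t + 5.
Check: f(5) = -555. ✓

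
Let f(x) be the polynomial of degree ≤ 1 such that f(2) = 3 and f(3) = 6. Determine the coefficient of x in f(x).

3

Write f(x) = ax + b. Substituting each data point gives a linear system:
  2a + b = 3
  3a + b = 6
Solving the system yields a = 3, b = -3.
So f(x) = 3x - 3.
The leading coefficient is 3.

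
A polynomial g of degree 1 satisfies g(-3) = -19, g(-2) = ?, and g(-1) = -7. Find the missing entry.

On equispaced nodes a degree-1 polynomial has vanishing second forward difference, so
  g(-3) - 2·g(-2) + g(-1) = 0.
Substituting the known values and solving for g(-2):
  -2·g(-2) = 26
  g(-2) = -13.

-13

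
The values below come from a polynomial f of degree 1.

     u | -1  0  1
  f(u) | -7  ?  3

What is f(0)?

-2

The 2 known points determine the degree-1 polynomial uniquely.
Write f(u) = au + b. Substituting each data point gives a linear system:
  -a + b = -7
  a + b = 3
Solving the system yields a = 5, b = -2.
So f(u) = 5u - 2.
Then f(0) = -2.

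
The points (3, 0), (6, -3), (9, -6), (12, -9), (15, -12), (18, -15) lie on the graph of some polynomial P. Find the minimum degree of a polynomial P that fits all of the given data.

1

Forward differences of the values at x = 3, 6, 9, 12, 15, 18:
  P  : 0  -3  -6  -9  -12  -15
  Δ  : -3  -3  -3  -3  -3
  Δ^2: 0  0  0  0
  Δ^3: 0  0  0
  Δ^4: 0  0
  Δ^5: 0
The first differences are constant (-3) and nonzero, while all higher differences vanish, so the minimal degree is 1.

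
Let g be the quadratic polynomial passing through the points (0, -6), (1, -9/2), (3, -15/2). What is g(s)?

g(s) = -s^2 + (5/2)s - 6

Write g(s) = as^2 + bs + c. Substituting each data point gives a linear system:
  c = -6
  a + b + c = -9/2
  9a + 3b + c = -15/2
Solving the system yields a = -1, b = 5/2, c = -6.
So g(s) = -s^2 + (5/2)s - 6.
Check: g(0) = -6. ✓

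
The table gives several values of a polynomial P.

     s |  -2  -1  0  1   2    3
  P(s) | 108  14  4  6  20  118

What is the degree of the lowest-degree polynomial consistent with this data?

Forward differences of the values at s = -2, -1, 0, 1, 2, 3:
  P  : 108  14  4  6  20  118
  Δ  : -94  -10  2  14  98
  Δ^2: 84  12  12  84
  Δ^3: -72  0  72
  Δ^4: 72  72
  Δ^5: 0
The fourth differences are constant (72) and nonzero, while all higher differences vanish, so the minimal degree is 4.

4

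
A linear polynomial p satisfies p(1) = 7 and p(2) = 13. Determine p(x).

p(x) = 6x + 1

Using the Lagrange interpolation formula with nodes 1, 2:
  L_0(x) = (x - 2) / -1
  L_1(x) = (x - 1) / 1
Then p(x) = 7·L_0(x) + 13·L_1(x).
Expanding and collecting terms gives p(x) = 6x + 1.
Check: p(2) = 13. ✓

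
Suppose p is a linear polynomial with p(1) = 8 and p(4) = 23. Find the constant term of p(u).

Write p(u) = au + b. Substituting each data point gives a linear system:
  a + b = 8
  4a + b = 23
Solving the system yields a = 5, b = 3.
So p(u) = 5u + 3.
The constant term is 3.

3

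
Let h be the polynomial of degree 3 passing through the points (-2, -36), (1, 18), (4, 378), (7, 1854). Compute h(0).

6

Using the Lagrange interpolation formula with nodes -2, 1, 4, 7:
  L_0(x) = (x - 1)(x - 4)(x - 7) / -162
  L_1(x) = (x + 2)(x - 4)(x - 7) / 54
  L_2(x) = (x + 2)(x - 1)(x - 7) / -54
  L_3(x) = (x + 2)(x - 1)(x - 4) / 162
Then h(x) = -36·L_0(x) + 18·L_1(x) + 378·L_2(x) + 1854·L_3(x).
Expanding and collecting terms gives h(x) = 5x^3 + 2x^2 + 5x + 6.
Evaluating at x = 0: h(0) = 6.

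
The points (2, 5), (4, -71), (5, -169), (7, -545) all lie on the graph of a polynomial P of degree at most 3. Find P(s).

Write P(s) = as^3 + bs^2 + cs + d. Substituting each data point gives a linear system:
  8a + 4b + 2c + d = 5
  64a + 16b + 4c + d = -71
  125a + 25b + 5c + d = -169
  343a + 49b + 7c + d = -545
Solving the system yields a = -2, b = 2, c = 6, d = 1.
So P(s) = -2s^3 + 2s^2 + 6s + 1.
Check: P(4) = -71. ✓

P(s) = -2s^3 + 2s^2 + 6s + 1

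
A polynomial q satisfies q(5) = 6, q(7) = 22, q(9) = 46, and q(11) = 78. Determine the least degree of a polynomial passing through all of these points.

Divided differences on the nodes 5, 7, 9, 11:
  order 0: 6  22  46  78
  order 1: 8  12  16
  order 2: 1  1
  order 3: 0
The order-2 divided differences are all 1 (nonzero) and every higher order vanishes, so the data lies on a polynomial of degree exactly 2.

2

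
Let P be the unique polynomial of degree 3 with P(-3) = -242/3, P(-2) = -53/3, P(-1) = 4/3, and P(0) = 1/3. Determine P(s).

P(s) = 4s^3 + 2s^2 - 3s + 1/3

Write P(s) = as^3 + bs^2 + cs + d. Substituting each data point gives a linear system:
  -27a + 9b - 3c + d = -242/3
  -8a + 4b - 2c + d = -53/3
  -a + b - c + d = 4/3
  d = 1/3
Solving the system yields a = 4, b = 2, c = -3, d = 1/3.
So P(s) = 4s³ + 2s² - 3s + 1/3.
Check: P(-2) = -53/3. ✓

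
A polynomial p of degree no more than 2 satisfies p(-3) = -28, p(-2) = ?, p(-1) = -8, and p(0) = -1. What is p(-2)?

-17

The 3 known points determine the degree-2 polynomial uniquely.
Write p(s) = as^2 + bs + c. Substituting each data point gives a linear system:
  9a - 3b + c = -28
  a - b + c = -8
  c = -1
Solving the system yields a = -1, b = 6, c = -1.
So p(s) = -s² + 6s - 1.
Then p(-2) = -17.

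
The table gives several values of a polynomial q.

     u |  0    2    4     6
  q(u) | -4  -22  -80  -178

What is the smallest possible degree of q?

Forward differences of the values at u = 0, 2, 4, 6:
  q  : -4  -22  -80  -178
  Δ  : -18  -58  -98
  Δ^2: -40  -40
  Δ^3: 0
The second differences are constant (-40) and nonzero, while all higher differences vanish, so the minimal degree is 2.

2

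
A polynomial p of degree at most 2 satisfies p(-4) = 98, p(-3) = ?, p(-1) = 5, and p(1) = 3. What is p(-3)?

55

The 3 known points determine the degree-2 polynomial uniquely.
Write p(s) = as^2 + bs + c. Substituting each data point gives a linear system:
  16a - 4b + c = 98
  a - b + c = 5
  a + b + c = 3
Solving the system yields a = 6, b = -1, c = -2.
So p(s) = 6s^2 - s - 2.
Then p(-3) = 55.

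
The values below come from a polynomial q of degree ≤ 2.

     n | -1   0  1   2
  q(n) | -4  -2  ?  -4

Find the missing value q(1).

On equispaced nodes a degree-2 polynomial has vanishing third forward difference, so
  - q(-1) + 3·q(0) - 3·q(1) + q(2) = 0.
Substituting the known values and solving for q(1):
  -3·q(1) = 6
  q(1) = -2.

-2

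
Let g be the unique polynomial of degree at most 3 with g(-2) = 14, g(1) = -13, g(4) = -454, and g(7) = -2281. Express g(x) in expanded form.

g(x) = -6x^3 - 5x^2 + 4x - 6

Using the Lagrange interpolation formula with nodes -2, 1, 4, 7:
  L_0(x) = (x - 1)(x - 4)(x - 7) / -162
  L_1(x) = (x + 2)(x - 4)(x - 7) / 54
  L_2(x) = (x + 2)(x - 1)(x - 7) / -54
  L_3(x) = (x + 2)(x - 1)(x - 4) / 162
Then g(x) = 14·L_0(x) - 13·L_1(x) - 454·L_2(x) - 2281·L_3(x).
Expanding and collecting terms gives g(x) = -6x^3 - 5x^2 + 4x - 6.
Check: g(1) = -13. ✓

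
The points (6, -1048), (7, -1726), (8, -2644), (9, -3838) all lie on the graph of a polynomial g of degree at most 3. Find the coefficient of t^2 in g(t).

6

Write g(t) = at^3 + bt^2 + ct + d. Substituting each data point gives a linear system:
  216a + 36b + 6c + d = -1048
  343a + 49b + 7c + d = -1726
  512a + 64b + 8c + d = -2644
  729a + 81b + 9c + d = -3838
Solving the system yields a = -6, b = 6, c = 6, d = -4.
So g(t) = -6t^3 + 6t^2 + 6t - 4.
The coefficient of t^2 is 6.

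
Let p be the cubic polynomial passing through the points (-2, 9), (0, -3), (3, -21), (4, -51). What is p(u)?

p(u) = -u^3 + u^2 - 3

Write p(u) = au^3 + bu^2 + cu + d. Substituting each data point gives a linear system:
  -8a + 4b - 2c + d = 9
  d = -3
  27a + 9b + 3c + d = -21
  64a + 16b + 4c + d = -51
Solving the system yields a = -1, b = 1, c = 0, d = -3.
So p(u) = -u^3 + u^2 - 3.
Check: p(3) = -21. ✓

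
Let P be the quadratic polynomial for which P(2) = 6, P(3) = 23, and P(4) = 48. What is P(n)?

P(n) = 4n^2 - 3n - 4

Using the Lagrange interpolation formula with nodes 2, 3, 4:
  L_0(n) = (n - 3)(n - 4) / 2
  L_1(n) = (n - 2)(n - 4) / -1
  L_2(n) = (n - 2)(n - 3) / 2
Then P(n) = 6·L_0(n) + 23·L_1(n) + 48·L_2(n).
Expanding and collecting terms gives P(n) = 4n² - 3n - 4.
Check: P(3) = 23. ✓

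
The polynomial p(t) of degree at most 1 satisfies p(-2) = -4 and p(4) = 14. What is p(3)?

11

Using the Lagrange interpolation formula with nodes -2, 4:
  L_0(t) = (t - 4) / -6
  L_1(t) = (t + 2) / 6
Then p(t) = -4·L_0(t) + 14·L_1(t).
Expanding and collecting terms gives p(t) = 3t + 2.
Evaluating at t = 3: p(3) = 11.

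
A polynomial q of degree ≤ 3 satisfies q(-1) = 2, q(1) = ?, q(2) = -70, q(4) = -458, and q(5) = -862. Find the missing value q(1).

The 4 known points determine the degree-3 polynomial uniquely.
Write q(u) = au^3 + bu^2 + cu + d. Substituting each data point gives a linear system:
  -a + b - c + d = 2
  8a + 4b + 2c + d = -70
  64a + 16b + 4c + d = -458
  125a + 25b + 5c + d = -862
Solving the system yields a = -6, b = -4, c = -2, d = -2.
So q(u) = -6u^3 - 4u^2 - 2u - 2.
Then q(1) = -14.

-14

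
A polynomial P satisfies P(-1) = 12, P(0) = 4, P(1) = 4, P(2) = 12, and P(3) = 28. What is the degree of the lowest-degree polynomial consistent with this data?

2

Forward differences of the values at x = -1, 0, 1, 2, 3:
  P  : 12  4  4  12  28
  Δ  : -8  0  8  16
  Δ^2: 8  8  8
  Δ^3: 0  0
  Δ^4: 0
The second differences are constant (8) and nonzero, while all higher differences vanish, so the minimal degree is 2.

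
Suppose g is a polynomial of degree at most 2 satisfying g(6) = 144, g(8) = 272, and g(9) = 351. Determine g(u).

Using the Lagrange interpolation formula with nodes 6, 8, 9:
  L_0(u) = (u - 8)(u - 9) / 6
  L_1(u) = (u - 6)(u - 9) / -2
  L_2(u) = (u - 6)(u - 8) / 3
Then g(u) = 144·L_0(u) + 272·L_1(u) + 351·L_2(u).
Expanding and collecting terms gives g(u) = 5u^2 - 6u.
Check: g(6) = 144. ✓

g(u) = 5u^2 - 6u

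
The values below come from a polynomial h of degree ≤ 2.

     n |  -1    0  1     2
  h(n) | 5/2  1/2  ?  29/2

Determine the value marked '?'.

9/2

The 3 known points determine the degree-2 polynomial uniquely.
Write h(n) = an^2 + bn + c. Substituting each data point gives a linear system:
  a - b + c = 5/2
  c = 1/2
  4a + 2b + c = 29/2
Solving the system yields a = 3, b = 1, c = 1/2.
So h(n) = 3n^2 + n + 1/2.
Then h(1) = 9/2.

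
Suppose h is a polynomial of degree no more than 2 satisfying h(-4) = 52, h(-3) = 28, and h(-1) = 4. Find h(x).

h(x) = 4x^2 + 4x + 4

Write h(x) = ax^2 + bx + c. Substituting each data point gives a linear system:
  16a - 4b + c = 52
  9a - 3b + c = 28
  a - b + c = 4
Solving the system yields a = 4, b = 4, c = 4.
So h(x) = 4x² + 4x + 4.
Check: h(-3) = 28. ✓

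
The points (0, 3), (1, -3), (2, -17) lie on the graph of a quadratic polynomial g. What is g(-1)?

1

Using the Lagrange interpolation formula with nodes 0, 1, 2:
  L_0(x) = (x - 1)(x - 2) / 2
  L_1(x) = x(x - 2) / -1
  L_2(x) = x(x - 1) / 2
Then g(x) = 3·L_0(x) - 3·L_1(x) - 17·L_2(x).
Expanding and collecting terms gives g(x) = -4x^2 - 2x + 3.
Evaluating at x = -1: g(-1) = 1.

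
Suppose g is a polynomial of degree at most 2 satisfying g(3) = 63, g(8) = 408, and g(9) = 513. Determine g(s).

g(s) = 6s^2 + 3s

Using the Lagrange interpolation formula with nodes 3, 8, 9:
  L_0(s) = (s - 8)(s - 9) / 30
  L_1(s) = (s - 3)(s - 9) / -5
  L_2(s) = (s - 3)(s - 8) / 6
Then g(s) = 63·L_0(s) + 408·L_1(s) + 513·L_2(s).
Expanding and collecting terms gives g(s) = 6s^2 + 3s.
Check: g(9) = 513. ✓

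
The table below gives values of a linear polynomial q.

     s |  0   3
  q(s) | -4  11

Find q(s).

Write q(s) = as + b. Substituting each data point gives a linear system:
  b = -4
  3a + b = 11
Solving the system yields a = 5, b = -4.
So q(s) = 5s - 4.
Check: q(0) = -4. ✓

q(s) = 5s - 4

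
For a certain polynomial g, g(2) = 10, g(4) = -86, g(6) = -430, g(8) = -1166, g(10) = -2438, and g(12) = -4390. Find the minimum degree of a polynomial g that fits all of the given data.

3

Forward differences of the values at n = 2, 4, 6, 8, 10, 12:
  g  : 10  -86  -430  -1166  -2438  -4390
  Δ  : -96  -344  -736  -1272  -1952
  Δ^2: -248  -392  -536  -680
  Δ^3: -144  -144  -144
  Δ^4: 0  0
  Δ^5: 0
The third differences are constant (-144) and nonzero, while all higher differences vanish, so the minimal degree is 3.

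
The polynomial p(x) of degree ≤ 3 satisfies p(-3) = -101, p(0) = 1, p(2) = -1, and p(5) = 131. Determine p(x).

Using the Lagrange interpolation formula with nodes -3, 0, 2, 5:
  L_0(x) = x(x - 2)(x - 5) / -120
  L_1(x) = (x + 3)(x - 2)(x - 5) / 30
  L_2(x) = (x + 3)x(x - 5) / -30
  L_3(x) = (x + 3)x(x - 2) / 120
Then p(x) = -101·L_0(x) + 1·L_1(x) - 1·L_2(x) + 131·L_3(x).
Expanding and collecting terms gives p(x) = 2x^3 - 5x^2 + x + 1.
Check: p(-3) = -101. ✓

p(x) = 2x^3 - 5x^2 + x + 1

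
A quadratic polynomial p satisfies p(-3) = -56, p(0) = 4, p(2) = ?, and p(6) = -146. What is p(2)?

-6

The 3 known points determine the degree-2 polynomial uniquely.
Write p(n) = an^2 + bn + c. Substituting each data point gives a linear system:
  9a - 3b + c = -56
  c = 4
  36a + 6b + c = -146
Solving the system yields a = -5, b = 5, c = 4.
So p(n) = -5n^2 + 5n + 4.
Then p(2) = -6.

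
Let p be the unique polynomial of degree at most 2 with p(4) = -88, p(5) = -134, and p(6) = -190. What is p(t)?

p(t) = -5t^2 - t - 4

Using the Lagrange interpolation formula with nodes 4, 5, 6:
  L_0(t) = (t - 5)(t - 6) / 2
  L_1(t) = (t - 4)(t - 6) / -1
  L_2(t) = (t - 4)(t - 5) / 2
Then p(t) = -88·L_0(t) - 134·L_1(t) - 190·L_2(t).
Expanding and collecting terms gives p(t) = -5t^2 - t - 4.
Check: p(4) = -88. ✓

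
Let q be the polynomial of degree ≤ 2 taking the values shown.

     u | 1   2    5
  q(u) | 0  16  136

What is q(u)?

Write q(u) = au^2 + bu + c. Substituting each data point gives a linear system:
  a + b + c = 0
  4a + 2b + c = 16
  25a + 5b + c = 136
Solving the system yields a = 6, b = -2, c = -4.
So q(u) = 6u² - 2u - 4.
Check: q(1) = 0. ✓

q(u) = 6u^2 - 2u - 4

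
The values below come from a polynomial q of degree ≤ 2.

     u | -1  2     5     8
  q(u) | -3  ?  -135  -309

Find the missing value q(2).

On equispaced nodes a degree-2 polynomial has vanishing third forward difference, so
  - q(-1) + 3·q(2) - 3·q(5) + q(8) = 0.
Substituting the known values and solving for q(2):
  3·q(2) = -99
  q(2) = -33.

-33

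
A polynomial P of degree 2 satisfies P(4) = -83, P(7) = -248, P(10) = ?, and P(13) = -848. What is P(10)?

The 3 known points determine the degree-2 polynomial uniquely.
Write P(s) = as^2 + bs + c. Substituting each data point gives a linear system:
  16a + 4b + c = -83
  49a + 7b + c = -248
  169a + 13b + c = -848
Solving the system yields a = -5, b = 0, c = -3.
So P(s) = -5s^2 - 3.
Then P(10) = -503.

-503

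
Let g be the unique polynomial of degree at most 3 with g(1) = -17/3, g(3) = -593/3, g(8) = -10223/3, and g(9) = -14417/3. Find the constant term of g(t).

Write g(t) = at^3 + bt^2 + ct + d. Substituting each data point gives a linear system:
  a + b + c + d = -17/3
  27a + 9b + 3c + d = -593/3
  512a + 64b + 8c + d = -10223/3
  729a + 81b + 9c + d = -14417/3
Solving the system yields a = -6, b = -6, c = 6, d = 1/3.
So g(t) = -6t³ - 6t² + 6t + 1/3.
The constant term is 1/3.

1/3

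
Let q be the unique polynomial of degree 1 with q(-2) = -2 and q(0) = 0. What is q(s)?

q(s) = s

Write q(s) = as + b. Substituting each data point gives a linear system:
  -2a + b = -2
  b = 0
Solving the system yields a = 1, b = 0.
So q(s) = s.
Check: q(0) = 0. ✓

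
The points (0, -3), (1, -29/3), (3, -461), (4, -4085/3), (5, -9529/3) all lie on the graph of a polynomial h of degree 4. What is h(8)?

-57793/3

Write h(s) = as^4 + bs^3 + cs^2 + ds + e. Substituting each data point gives a linear system:
  e = -3
  a + b + c + d + e = -29/3
  81a + 27b + 9c + 3d + e = -461
  256a + 64b + 16c + 4d + e = -4085/3
  625a + 125b + 25c + 5d + e = -9529/3
Solving the system yields a = -4, b = -6, c = 3, d = 1/3, e = -3.
So h(s) = -4s^4 - 6s^3 + 3s^2 + (1/3)s - 3.
Then h(8) = -57793/3.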